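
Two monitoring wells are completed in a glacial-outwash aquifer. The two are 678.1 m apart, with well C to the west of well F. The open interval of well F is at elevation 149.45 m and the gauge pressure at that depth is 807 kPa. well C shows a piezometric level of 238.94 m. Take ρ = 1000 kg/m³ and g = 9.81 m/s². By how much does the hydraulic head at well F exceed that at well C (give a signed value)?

Pressure head at well F: ψ = P/(ρg) = 807×1000 / (1000 × 9.81) = 82.26 m.
Total head at well F: h = z + ψ = 149.45 + 82.26 = 231.71 m.
Total head at well C: h = 238.94 m (water level in the piezometer is the total head).
Head difference: h(well F) − h(well C) = 231.71 − 238.94 = -7.23 m.

Δh ≈ -7.23 m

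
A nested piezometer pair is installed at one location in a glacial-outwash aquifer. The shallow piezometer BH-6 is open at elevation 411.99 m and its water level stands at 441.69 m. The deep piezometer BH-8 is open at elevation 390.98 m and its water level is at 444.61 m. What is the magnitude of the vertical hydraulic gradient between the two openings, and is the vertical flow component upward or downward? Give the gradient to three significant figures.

Total head at BH-6: h = 441.69 m (water level in the standpipe).
Total head at BH-8: h = 444.61 m.
Δh = h(BH-6) − h(BH-8) = 441.69 − 444.61 = -2.92 m.
Vertical separation Δz = 411.99 − 390.98 = 21.01 m.
|i_v| = |Δh| / Δz = 2.92 / 21.01 = 0.139.
Head is higher in the deep piezometer, so vertical flow is upward (discharge condition).

|i_v| ≈ 0.139; vertical flow is upward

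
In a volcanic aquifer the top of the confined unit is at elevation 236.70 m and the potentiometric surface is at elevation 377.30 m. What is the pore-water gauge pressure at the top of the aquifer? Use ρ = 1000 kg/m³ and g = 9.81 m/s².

Pressure head at the aquifer top: ψ = h − z = 377.30 − 236.70 = 140.60 m.
P = ρgψ = 1000 × 9.81 × 140.60 = 1379286 Pa ≈ 1380 kPa.

P ≈ 1380 kPa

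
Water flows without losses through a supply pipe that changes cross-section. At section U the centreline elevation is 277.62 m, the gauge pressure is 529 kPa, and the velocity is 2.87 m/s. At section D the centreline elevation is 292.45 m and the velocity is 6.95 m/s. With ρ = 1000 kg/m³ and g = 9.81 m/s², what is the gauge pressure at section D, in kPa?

Pressure head at U: ψ₁ = P₁/(ρg) = 529×1000 / (1000 × 9.81) = 53.92 m.
Velocity heads: v₁²/2g = 2.87²/19.62 = 0.420 m; v₂²/2g = 6.95²/19.62 = 2.462 m.
Total head H = z₁ + ψ₁ + v₁²/2g = 277.62 + 53.92 + 0.420 = 331.96 m.
ψ₂ = H − z₂ − v₂²/2g = 331.96 − 292.45 − 2.462 = 37.05 m.
P₂ = ρgψ₂ = 1000 × 9.81 × 37.05 ≈ 363 kPa.

P₂ ≈ 363 kPa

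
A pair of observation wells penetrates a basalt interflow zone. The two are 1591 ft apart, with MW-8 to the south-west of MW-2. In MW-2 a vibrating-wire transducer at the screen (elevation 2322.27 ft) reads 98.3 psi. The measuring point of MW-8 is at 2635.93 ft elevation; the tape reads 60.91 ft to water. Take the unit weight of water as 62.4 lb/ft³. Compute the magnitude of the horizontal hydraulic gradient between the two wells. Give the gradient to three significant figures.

Pressure head at MW-2: ψ = 144·P/γ = 144 × 98.3 / 62.4 = 226.85 ft.
Total head at MW-2: h = z + ψ = 2322.27 + 226.85 = 2549.12 ft.
Total head at MW-8: h = 2635.93 − 60.91 = 2575.02 ft.
Head difference: h(MW-2) − h(MW-8) = 2549.12 − 2575.02 = -25.90 ft.
Hydraulic gradient: i = |Δh| / L = 25.90 / 1591 = 0.0163.

i ≈ 0.0163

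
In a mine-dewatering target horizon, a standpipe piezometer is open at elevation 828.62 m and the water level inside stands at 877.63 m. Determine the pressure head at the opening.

Total head h = 877.63 m (the water-surface elevation in the piezometer).
Pressure head ψ = h − z = 877.63 − 828.62 = 49.01 m.

ψ ≈ 49.01 m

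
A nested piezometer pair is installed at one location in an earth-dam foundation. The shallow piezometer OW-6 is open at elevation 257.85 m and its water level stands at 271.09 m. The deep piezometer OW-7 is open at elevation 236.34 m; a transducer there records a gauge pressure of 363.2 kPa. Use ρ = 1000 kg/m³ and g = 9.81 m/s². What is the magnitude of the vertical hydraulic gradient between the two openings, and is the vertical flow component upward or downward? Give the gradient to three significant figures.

|i_v| ≈ 0.106; vertical flow is upward

Total head at OW-6: h = 271.09 m (water level in the standpipe).
Pressure head at OW-7: ψ = P/(ρg) = 363.2×1000 / (1000 × 9.81) = 37.02 m.
Total head at OW-7: h = z + ψ = 236.34 + 37.02 = 273.36 m.
Δh = h(OW-6) − h(OW-7) = 271.09 − 273.36 = -2.27 m.
Vertical separation Δz = 257.85 − 236.34 = 21.51 m.
|i_v| = |Δh| / Δz = 2.27 / 21.51 = 0.106.
Head is higher in the deep piezometer, so vertical flow is upward (discharge condition).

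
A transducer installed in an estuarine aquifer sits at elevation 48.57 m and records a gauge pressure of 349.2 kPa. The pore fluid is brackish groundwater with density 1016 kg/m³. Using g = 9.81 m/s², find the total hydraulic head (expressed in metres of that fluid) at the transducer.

h ≈ 83.61 m

ψ = P/(ρg) = 349.2×1000 / (1016 × 9.81) = 35.04 m.
h = z + ψ = 48.57 + 35.04 = 83.61 m.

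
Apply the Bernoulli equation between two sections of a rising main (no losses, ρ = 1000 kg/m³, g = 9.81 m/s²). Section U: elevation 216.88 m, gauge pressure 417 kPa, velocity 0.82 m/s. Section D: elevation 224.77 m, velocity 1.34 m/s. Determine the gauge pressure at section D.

Pressure head at U: ψ₁ = P₁/(ρg) = 417×1000 / (1000 × 9.81) = 42.51 m.
Velocity heads: v₁²/2g = 0.82²/19.62 = 0.034 m; v₂²/2g = 1.34²/19.62 = 0.092 m.
Total head H = z₁ + ψ₁ + v₁²/2g = 216.88 + 42.51 + 0.034 = 259.42 m.
ψ₂ = H − z₂ − v₂²/2g = 259.42 − 224.77 − 0.092 = 34.56 m.
P₂ = ρgψ₂ = 1000 × 9.81 × 34.56 ≈ 339 kPa.

P₂ ≈ 339 kPa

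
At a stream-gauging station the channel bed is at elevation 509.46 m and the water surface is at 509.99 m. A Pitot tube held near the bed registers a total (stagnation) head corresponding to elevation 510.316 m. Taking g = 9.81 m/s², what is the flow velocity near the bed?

Near the bed, under hydrostatic conditions, the piezometric head (z + ψ) equals the free-surface elevation, 509.99 m.
Velocity head = total − piezometric = 510.316 − 509.99 = 0.326 m.
v = √(2g·h_v) = √(2 × 9.81 × 0.326) = 2.53 m/s.

v ≈ 2.53 m/s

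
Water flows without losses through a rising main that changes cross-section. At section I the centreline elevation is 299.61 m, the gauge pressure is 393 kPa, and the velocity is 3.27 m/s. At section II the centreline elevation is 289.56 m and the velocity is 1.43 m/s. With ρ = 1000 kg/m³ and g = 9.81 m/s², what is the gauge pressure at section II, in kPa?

P₂ ≈ 496 kPa

Pressure head at I: ψ₁ = P₁/(ρg) = 393×1000 / (1000 × 9.81) = 40.06 m.
Velocity heads: v₁²/2g = 3.27²/19.62 = 0.545 m; v₂²/2g = 1.43²/19.62 = 0.104 m.
Total head H = z₁ + ψ₁ + v₁²/2g = 299.61 + 40.06 + 0.545 = 340.22 m.
ψ₂ = H − z₂ − v₂²/2g = 340.22 − 289.56 − 0.104 = 50.56 m.
P₂ = ρgψ₂ = 1000 × 9.81 × 50.56 ≈ 496 kPa.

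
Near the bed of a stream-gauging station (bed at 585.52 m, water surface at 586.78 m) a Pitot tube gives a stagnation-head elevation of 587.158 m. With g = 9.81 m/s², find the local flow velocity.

Near the bed, under hydrostatic conditions, the piezometric head (z + ψ) equals the free-surface elevation, 586.78 m.
Velocity head = total − piezometric = 587.158 − 586.78 = 0.378 m.
v = √(2g·h_v) = √(2 × 9.81 × 0.378) = 2.72 m/s.

v ≈ 2.72 m/s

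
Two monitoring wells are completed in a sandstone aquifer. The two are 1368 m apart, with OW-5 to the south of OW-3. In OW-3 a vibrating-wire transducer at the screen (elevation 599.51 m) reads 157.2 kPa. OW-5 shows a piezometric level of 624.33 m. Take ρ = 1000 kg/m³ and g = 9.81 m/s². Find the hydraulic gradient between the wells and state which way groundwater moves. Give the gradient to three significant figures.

Pressure head at OW-3: ψ = P/(ρg) = 157.2×1000 / (1000 × 9.81) = 16.02 m.
Total head at OW-3: h = z + ψ = 599.51 + 16.02 = 615.53 m.
Total head at OW-5: h = 624.33 m (water level in the piezometer is the total head).
Head difference: h(OW-3) − h(OW-5) = 615.53 − 624.33 = -8.80 m.
Hydraulic gradient: i = |Δh| / L = 8.80 / 1368 = 0.00643.
Flow is from higher to lower head: from OW-5 toward OW-3, i.e. toward the north.

i ≈ 0.00643; groundwater flows toward the north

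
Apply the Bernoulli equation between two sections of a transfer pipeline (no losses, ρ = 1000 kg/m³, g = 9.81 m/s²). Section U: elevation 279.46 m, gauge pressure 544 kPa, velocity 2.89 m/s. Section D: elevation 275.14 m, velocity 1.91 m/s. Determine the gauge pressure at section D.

Pressure head at U: ψ₁ = P₁/(ρg) = 544×1000 / (1000 × 9.81) = 55.45 m.
Velocity heads: v₁²/2g = 2.89²/19.62 = 0.426 m; v₂²/2g = 1.91²/19.62 = 0.186 m.
Total head H = z₁ + ψ₁ + v₁²/2g = 279.46 + 55.45 + 0.426 = 335.34 m.
ψ₂ = H − z₂ − v₂²/2g = 335.34 − 275.14 − 0.186 = 60.01 m.
P₂ = ρgψ₂ = 1000 × 9.81 × 60.01 ≈ 589 kPa.

P₂ ≈ 589 kPa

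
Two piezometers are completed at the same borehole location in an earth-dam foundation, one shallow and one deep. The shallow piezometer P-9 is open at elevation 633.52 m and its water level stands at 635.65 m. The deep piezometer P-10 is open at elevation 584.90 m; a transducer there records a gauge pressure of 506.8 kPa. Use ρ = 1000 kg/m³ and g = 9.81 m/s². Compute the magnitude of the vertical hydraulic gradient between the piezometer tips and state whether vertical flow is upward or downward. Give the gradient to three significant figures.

Total head at P-9: h = 635.65 m (water level in the standpipe).
Pressure head at P-10: ψ = P/(ρg) = 506.8×1000 / (1000 × 9.81) = 51.66 m.
Total head at P-10: h = z + ψ = 584.90 + 51.66 = 636.56 m.
Δh = h(P-9) − h(P-10) = 635.65 − 636.56 = -0.91 m.
Vertical separation Δz = 633.52 − 584.90 = 48.62 m.
|i_v| = |Δh| / Δz = 0.91 / 48.62 = 0.0187.
Head is higher in the deep piezometer, so vertical flow is upward (discharge condition).

|i_v| ≈ 0.0187; vertical flow is upward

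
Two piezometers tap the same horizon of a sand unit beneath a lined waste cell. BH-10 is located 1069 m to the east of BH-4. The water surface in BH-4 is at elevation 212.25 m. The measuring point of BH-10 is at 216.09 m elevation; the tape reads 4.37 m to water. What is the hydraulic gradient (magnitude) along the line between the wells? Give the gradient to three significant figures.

i ≈ 0.000496

Total head at BH-4: h = 212.25 m (water level in the piezometer is the total head).
Total head at BH-10: h = 216.09 − 4.37 = 211.72 m.
Head difference: h(BH-4) − h(BH-10) = 212.25 − 211.72 = 0.53 m.
Hydraulic gradient: i = |Δh| / L = 0.53 / 1069 = 0.000496.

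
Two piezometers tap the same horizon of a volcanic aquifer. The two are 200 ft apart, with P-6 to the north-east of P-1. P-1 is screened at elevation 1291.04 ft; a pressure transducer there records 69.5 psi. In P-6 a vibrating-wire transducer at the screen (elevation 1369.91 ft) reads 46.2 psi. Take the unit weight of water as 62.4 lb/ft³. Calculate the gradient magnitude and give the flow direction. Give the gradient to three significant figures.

Pressure head at P-1: ψ = 144·P/γ = 144 × 69.5 / 62.4 = 160.38 ft.
Total head at P-1: h = z + ψ = 1291.04 + 160.38 = 1451.42 ft.
Pressure head at P-6: ψ = 144·P/γ = 144 × 46.2 / 62.4 = 106.62 ft.
Total head at P-6: h = z + ψ = 1369.91 + 106.62 = 1476.53 ft.
Head difference: h(P-1) − h(P-6) = 1451.42 − 1476.53 = -25.11 ft.
Hydraulic gradient: i = |Δh| / L = 25.11 / 200 = 0.126.
Flow is from higher to lower head: from P-6 toward P-1, i.e. toward the south-west.

i ≈ 0.126; groundwater flows toward the south-west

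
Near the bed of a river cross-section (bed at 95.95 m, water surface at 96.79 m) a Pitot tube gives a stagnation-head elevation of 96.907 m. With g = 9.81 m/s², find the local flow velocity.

Near the bed, under hydrostatic conditions, the piezometric head (z + ψ) equals the free-surface elevation, 96.79 m.
Velocity head = total − piezometric = 96.907 − 96.79 = 0.117 m.
v = √(2g·h_v) = √(2 × 9.81 × 0.117) = 1.52 m/s.

v ≈ 1.52 m/s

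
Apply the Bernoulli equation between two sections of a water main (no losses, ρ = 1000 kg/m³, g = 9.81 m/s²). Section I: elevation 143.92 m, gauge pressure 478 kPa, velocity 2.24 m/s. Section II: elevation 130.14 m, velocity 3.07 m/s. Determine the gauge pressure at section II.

P₂ ≈ 611 kPa

Pressure head at I: ψ₁ = P₁/(ρg) = 478×1000 / (1000 × 9.81) = 48.73 m.
Velocity heads: v₁²/2g = 2.24²/19.62 = 0.256 m; v₂²/2g = 3.07²/19.62 = 0.480 m.
Total head H = z₁ + ψ₁ + v₁²/2g = 143.92 + 48.73 + 0.256 = 192.91 m.
ψ₂ = H − z₂ − v₂²/2g = 192.91 − 130.14 − 0.480 = 62.29 m.
P₂ = ρgψ₂ = 1000 × 9.81 × 62.29 ≈ 611 kPa.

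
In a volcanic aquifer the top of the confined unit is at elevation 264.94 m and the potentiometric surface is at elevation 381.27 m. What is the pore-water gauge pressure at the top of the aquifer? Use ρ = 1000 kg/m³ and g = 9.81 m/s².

P ≈ 1140 kPa

Pressure head at the aquifer top: ψ = h − z = 381.27 − 264.94 = 116.33 m.
P = ρgψ = 1000 × 9.81 × 116.33 = 1141197 Pa ≈ 1140 kPa.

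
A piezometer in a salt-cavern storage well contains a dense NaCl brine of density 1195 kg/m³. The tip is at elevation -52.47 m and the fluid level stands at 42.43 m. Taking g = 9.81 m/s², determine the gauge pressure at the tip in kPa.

Pressure head ψ = h − z = 42.43 − (-52.47) = 94.90 m.
P = ρgψ = 1195 × 9.81 × 94.90 = 1112508 Pa ≈ 1110 kPa.

P ≈ 1110 kPa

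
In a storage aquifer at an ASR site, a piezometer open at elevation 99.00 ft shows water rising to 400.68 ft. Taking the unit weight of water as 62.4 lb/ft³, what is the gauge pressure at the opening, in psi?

P ≈ 131 psi

Pressure head ψ = h − z = 400.68 − 99.00 = 301.68 ft.
P = γ·ψ / 144 = 62.4 × 301.68 / 144 = 131 psi.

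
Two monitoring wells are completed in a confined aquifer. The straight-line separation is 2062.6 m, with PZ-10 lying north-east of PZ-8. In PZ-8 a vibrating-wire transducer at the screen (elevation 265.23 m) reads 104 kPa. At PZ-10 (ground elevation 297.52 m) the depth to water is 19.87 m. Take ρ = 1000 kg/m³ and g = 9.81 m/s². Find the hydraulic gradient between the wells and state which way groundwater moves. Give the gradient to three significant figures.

Pressure head at PZ-8: ψ = P/(ρg) = 104×1000 / (1000 × 9.81) = 10.60 m.
Total head at PZ-8: h = z + ψ = 265.23 + 10.60 = 275.83 m.
Total head at PZ-10: h = 297.52 − 19.87 = 277.65 m.
Head difference: h(PZ-8) − h(PZ-10) = 275.83 − 277.65 = -1.82 m.
Hydraulic gradient: i = |Δh| / L = 1.82 / 2062.6 = 0.000882.
Flow is from higher to lower head: from PZ-10 toward PZ-8, i.e. toward the south-west.

i ≈ 0.000882; groundwater flows toward the south-west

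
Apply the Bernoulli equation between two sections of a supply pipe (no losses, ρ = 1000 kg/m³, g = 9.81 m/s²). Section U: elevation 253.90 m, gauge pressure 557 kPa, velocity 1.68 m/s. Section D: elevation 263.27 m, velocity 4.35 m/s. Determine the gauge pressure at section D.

Pressure head at U: ψ₁ = P₁/(ρg) = 557×1000 / (1000 × 9.81) = 56.78 m.
Velocity heads: v₁²/2g = 1.68²/19.62 = 0.144 m; v₂²/2g = 4.35²/19.62 = 0.964 m.
Total head H = z₁ + ψ₁ + v₁²/2g = 253.90 + 56.78 + 0.144 = 310.82 m.
ψ₂ = H − z₂ − v₂²/2g = 310.82 − 263.27 − 0.964 = 46.59 m.
P₂ = ρgψ₂ = 1000 × 9.81 × 46.59 ≈ 457 kPa.

P₂ ≈ 457 kPa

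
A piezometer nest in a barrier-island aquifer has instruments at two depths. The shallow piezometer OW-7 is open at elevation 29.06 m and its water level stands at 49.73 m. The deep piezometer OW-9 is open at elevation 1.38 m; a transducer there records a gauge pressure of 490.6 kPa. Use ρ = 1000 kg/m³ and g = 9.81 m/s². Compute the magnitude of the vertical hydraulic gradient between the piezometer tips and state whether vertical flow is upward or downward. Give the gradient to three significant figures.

|i_v| ≈ 0.0600; vertical flow is upward

Total head at OW-7: h = 49.73 m (water level in the standpipe).
Pressure head at OW-9: ψ = P/(ρg) = 490.6×1000 / (1000 × 9.81) = 50.01 m.
Total head at OW-9: h = z + ψ = 1.38 + 50.01 = 51.39 m.
Δh = h(OW-7) − h(OW-9) = 49.73 − 51.39 = -1.66 m.
Vertical separation Δz = 29.06 − 1.38 = 27.68 m.
|i_v| = |Δh| / Δz = 1.66 / 27.68 = 0.0600.
Head is higher in the deep piezometer, so vertical flow is upward (discharge condition).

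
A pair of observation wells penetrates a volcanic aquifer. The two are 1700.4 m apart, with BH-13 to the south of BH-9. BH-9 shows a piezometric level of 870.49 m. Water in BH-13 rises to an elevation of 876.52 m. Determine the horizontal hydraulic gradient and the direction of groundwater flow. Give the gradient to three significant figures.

Total head at BH-9: h = 870.49 m (water level in the piezometer is the total head).
Total head at BH-13: h = 876.52 m (water level in the piezometer is the total head).
Head difference: h(BH-9) − h(BH-13) = 870.49 − 876.52 = -6.03 m.
Hydraulic gradient: i = |Δh| / L = 6.03 / 1700.4 = 0.00355.
Flow is from higher to lower head: from BH-13 toward BH-9, i.e. toward the north.

i ≈ 0.00355; groundwater flows toward the north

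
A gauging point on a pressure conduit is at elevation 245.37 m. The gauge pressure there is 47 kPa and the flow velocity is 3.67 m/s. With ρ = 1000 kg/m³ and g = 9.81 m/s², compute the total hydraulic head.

Pressure head ψ = P/(ρg) = 47×1000 / (1000 × 9.81) = 4.79 m.
Velocity head = v²/(2g) = 3.67² / (2 × 9.81) = 0.686 m.
h = z + ψ + v²/(2g) = 245.37 + 4.79 + 0.686 = 250.85 m.

h ≈ 250.85 m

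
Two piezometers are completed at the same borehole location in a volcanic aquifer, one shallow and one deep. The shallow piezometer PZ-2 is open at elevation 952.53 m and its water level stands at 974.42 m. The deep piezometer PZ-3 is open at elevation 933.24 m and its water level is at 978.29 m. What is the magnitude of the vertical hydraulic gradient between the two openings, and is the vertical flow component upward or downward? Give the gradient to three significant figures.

|i_v| ≈ 0.201; vertical flow is upward

Total head at PZ-2: h = 974.42 m (water level in the standpipe).
Total head at PZ-3: h = 978.29 m.
Δh = h(PZ-2) − h(PZ-3) = 974.42 − 978.29 = -3.87 m.
Vertical separation Δz = 952.53 − 933.24 = 19.29 m.
|i_v| = |Δh| / Δz = 3.87 / 19.29 = 0.201.
Head is higher in the deep piezometer, so vertical flow is upward (discharge condition).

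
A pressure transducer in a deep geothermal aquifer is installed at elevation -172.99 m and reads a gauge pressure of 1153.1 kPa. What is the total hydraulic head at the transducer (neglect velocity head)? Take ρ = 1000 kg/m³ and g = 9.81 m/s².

h ≈ -55.45 m

ψ = P/(ρg) = 1153.1×1000 / (1000 × 9.81) = 117.54 m.
h = z + ψ = -172.99 + 117.54 = -55.45 m.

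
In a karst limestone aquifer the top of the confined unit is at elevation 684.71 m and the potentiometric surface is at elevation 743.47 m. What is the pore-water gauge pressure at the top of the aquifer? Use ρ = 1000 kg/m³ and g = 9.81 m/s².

P ≈ 576 kPa

Pressure head at the aquifer top: ψ = h − z = 743.47 − 684.71 = 58.76 m.
P = ρgψ = 1000 × 9.81 × 58.76 = 576436 Pa ≈ 576 kPa.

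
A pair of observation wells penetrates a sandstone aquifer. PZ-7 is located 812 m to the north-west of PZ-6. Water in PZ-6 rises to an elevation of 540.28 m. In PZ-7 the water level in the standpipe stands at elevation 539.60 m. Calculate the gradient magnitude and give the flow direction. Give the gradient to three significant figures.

Total head at PZ-6: h = 540.28 m (water level in the piezometer is the total head).
Total head at PZ-7: h = 539.60 m (water level in the piezometer is the total head).
Head difference: h(PZ-6) − h(PZ-7) = 540.28 − 539.60 = 0.68 m.
Hydraulic gradient: i = |Δh| / L = 0.68 / 812 = 0.000837.
Flow is from higher to lower head: from PZ-6 toward PZ-7, i.e. toward the north-west.

i ≈ 0.000837; groundwater flows toward the north-west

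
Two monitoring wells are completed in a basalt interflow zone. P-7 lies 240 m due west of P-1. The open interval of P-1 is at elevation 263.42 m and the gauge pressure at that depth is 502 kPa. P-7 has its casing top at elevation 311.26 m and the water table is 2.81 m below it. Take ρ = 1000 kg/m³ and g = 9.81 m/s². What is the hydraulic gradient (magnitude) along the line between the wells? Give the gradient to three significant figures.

i ≈ 0.0256

Pressure head at P-1: ψ = P/(ρg) = 502×1000 / (1000 × 9.81) = 51.17 m.
Total head at P-1: h = z + ψ = 263.42 + 51.17 = 314.59 m.
Total head at P-7: h = 311.26 − 2.81 = 308.45 m.
Head difference: h(P-1) − h(P-7) = 314.59 − 308.45 = 6.14 m.
Hydraulic gradient: i = |Δh| / L = 6.14 / 240 = 0.0256.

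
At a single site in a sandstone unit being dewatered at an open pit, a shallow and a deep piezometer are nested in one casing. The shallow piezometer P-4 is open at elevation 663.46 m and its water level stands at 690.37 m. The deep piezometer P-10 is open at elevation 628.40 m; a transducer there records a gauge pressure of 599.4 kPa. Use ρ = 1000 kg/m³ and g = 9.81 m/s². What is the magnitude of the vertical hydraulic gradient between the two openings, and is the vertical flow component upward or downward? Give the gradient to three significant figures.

Total head at P-4: h = 690.37 m (water level in the standpipe).
Pressure head at P-10: ψ = P/(ρg) = 599.4×1000 / (1000 × 9.81) = 61.10 m.
Total head at P-10: h = z + ψ = 628.40 + 61.10 = 689.50 m.
Δh = h(P-4) − h(P-10) = 690.37 − 689.50 = 0.87 m.
Vertical separation Δz = 663.46 − 628.40 = 35.06 m.
|i_v| = |Δh| / Δz = 0.87 / 35.06 = 0.0248.
Head is higher in the shallow piezometer, so vertical flow is downward (recharge condition).

|i_v| ≈ 0.0248; vertical flow is downward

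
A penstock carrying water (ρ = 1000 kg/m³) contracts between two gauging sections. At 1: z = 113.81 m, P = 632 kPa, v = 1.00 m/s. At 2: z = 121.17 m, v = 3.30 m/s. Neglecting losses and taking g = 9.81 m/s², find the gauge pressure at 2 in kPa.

P₂ ≈ 555 kPa

Pressure head at 1: ψ₁ = P₁/(ρg) = 632×1000 / (1000 × 9.81) = 64.42 m.
Velocity heads: v₁²/2g = 1.00²/19.62 = 0.051 m; v₂²/2g = 3.30²/19.62 = 0.555 m.
Total head H = z₁ + ψ₁ + v₁²/2g = 113.81 + 64.42 + 0.051 = 178.28 m.
ψ₂ = H − z₂ − v₂²/2g = 178.28 − 121.17 − 0.555 = 56.55 m.
P₂ = ρgψ₂ = 1000 × 9.81 × 56.55 ≈ 555 kPa.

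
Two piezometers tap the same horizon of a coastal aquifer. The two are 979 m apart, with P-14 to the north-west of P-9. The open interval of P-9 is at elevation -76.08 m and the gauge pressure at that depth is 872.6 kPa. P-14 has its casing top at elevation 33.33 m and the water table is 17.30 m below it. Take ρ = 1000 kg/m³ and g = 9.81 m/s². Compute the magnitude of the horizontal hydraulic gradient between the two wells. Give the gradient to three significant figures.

Pressure head at P-9: ψ = P/(ρg) = 872.6×1000 / (1000 × 9.81) = 88.95 m.
Total head at P-9: h = z + ψ = -76.08 + 88.95 = 12.87 m.
Total head at P-14: h = 33.33 − 17.30 = 16.03 m.
Head difference: h(P-9) − h(P-14) = 12.87 − 16.03 = -3.16 m.
Hydraulic gradient: i = |Δh| / L = 3.16 / 979 = 0.00323.

i ≈ 0.00323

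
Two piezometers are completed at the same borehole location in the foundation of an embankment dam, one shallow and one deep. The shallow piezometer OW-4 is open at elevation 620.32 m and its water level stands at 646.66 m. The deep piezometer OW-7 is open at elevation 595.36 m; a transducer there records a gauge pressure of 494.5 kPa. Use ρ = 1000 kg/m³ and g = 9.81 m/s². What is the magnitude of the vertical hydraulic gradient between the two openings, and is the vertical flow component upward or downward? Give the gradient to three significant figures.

|i_v| ≈ 0.0357; vertical flow is downward

Total head at OW-4: h = 646.66 m (water level in the standpipe).
Pressure head at OW-7: ψ = P/(ρg) = 494.5×1000 / (1000 × 9.81) = 50.41 m.
Total head at OW-7: h = z + ψ = 595.36 + 50.41 = 645.77 m.
Δh = h(OW-4) − h(OW-7) = 646.66 − 645.77 = 0.89 m.
Vertical separation Δz = 620.32 − 595.36 = 24.96 m.
|i_v| = |Δh| / Δz = 0.89 / 24.96 = 0.0357.
Head is higher in the shallow piezometer, so vertical flow is downward (recharge condition).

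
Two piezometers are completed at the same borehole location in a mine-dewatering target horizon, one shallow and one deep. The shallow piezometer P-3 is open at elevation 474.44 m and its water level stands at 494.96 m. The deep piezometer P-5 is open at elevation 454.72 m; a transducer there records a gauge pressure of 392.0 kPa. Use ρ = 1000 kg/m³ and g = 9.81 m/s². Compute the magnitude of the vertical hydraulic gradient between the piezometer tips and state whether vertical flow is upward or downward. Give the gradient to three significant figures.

|i_v| ≈ 0.0142; vertical flow is downward

Total head at P-3: h = 494.96 m (water level in the standpipe).
Pressure head at P-5: ψ = P/(ρg) = 392.0×1000 / (1000 × 9.81) = 39.96 m.
Total head at P-5: h = z + ψ = 454.72 + 39.96 = 494.68 m.
Δh = h(P-3) − h(P-5) = 494.96 − 494.68 = 0.28 m.
Vertical separation Δz = 474.44 − 454.72 = 19.72 m.
|i_v| = |Δh| / Δz = 0.28 / 19.72 = 0.0142.
Head is higher in the shallow piezometer, so vertical flow is downward (recharge condition).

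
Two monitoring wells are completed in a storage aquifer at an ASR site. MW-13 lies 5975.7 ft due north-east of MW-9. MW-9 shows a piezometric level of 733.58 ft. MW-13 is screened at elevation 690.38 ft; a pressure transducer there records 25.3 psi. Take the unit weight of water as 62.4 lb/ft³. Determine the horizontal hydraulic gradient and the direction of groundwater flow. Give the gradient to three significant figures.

Total head at MW-9: h = 733.58 ft (water level in the piezometer is the total head).
Pressure head at MW-13: ψ = 144·P/γ = 144 × 25.3 / 62.4 = 58.38 ft.
Total head at MW-13: h = z + ψ = 690.38 + 58.38 = 748.76 ft.
Head difference: h(MW-9) − h(MW-13) = 733.58 − 748.76 = -15.18 ft.
Hydraulic gradient: i = |Δh| / L = 15.18 / 5975.7 = 0.00254.
Flow is from higher to lower head: from MW-13 toward MW-9, i.e. toward the south-west.

i ≈ 0.00254; groundwater flows toward the south-west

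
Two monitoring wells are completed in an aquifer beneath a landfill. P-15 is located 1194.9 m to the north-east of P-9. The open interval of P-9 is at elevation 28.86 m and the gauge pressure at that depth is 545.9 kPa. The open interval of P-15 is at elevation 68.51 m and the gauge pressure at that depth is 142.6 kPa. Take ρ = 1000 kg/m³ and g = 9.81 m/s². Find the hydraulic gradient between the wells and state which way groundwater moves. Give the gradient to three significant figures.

i ≈ 0.00122; groundwater flows toward the north-east

Pressure head at P-9: ψ = P/(ρg) = 545.9×1000 / (1000 × 9.81) = 55.65 m.
Total head at P-9: h = z + ψ = 28.86 + 55.65 = 84.51 m.
Pressure head at P-15: ψ = P/(ρg) = 142.6×1000 / (1000 × 9.81) = 14.54 m.
Total head at P-15: h = z + ψ = 68.51 + 14.54 = 83.05 m.
Head difference: h(P-9) − h(P-15) = 84.51 − 83.05 = 1.46 m.
Hydraulic gradient: i = |Δh| / L = 1.46 / 1194.9 = 0.00122.
Flow is from higher to lower head: from P-9 toward P-15, i.e. toward the north-east.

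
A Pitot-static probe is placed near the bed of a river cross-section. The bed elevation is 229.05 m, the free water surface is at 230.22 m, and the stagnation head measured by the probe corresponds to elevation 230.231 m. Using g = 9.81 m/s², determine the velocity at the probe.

v ≈ 0.465 m/s

Near the bed, under hydrostatic conditions, the piezometric head (z + ψ) equals the free-surface elevation, 230.22 m.
Velocity head = total − piezometric = 230.231 − 230.22 = 0.011 m.
v = √(2g·h_v) = √(2 × 9.81 × 0.011) = 0.465 m/s.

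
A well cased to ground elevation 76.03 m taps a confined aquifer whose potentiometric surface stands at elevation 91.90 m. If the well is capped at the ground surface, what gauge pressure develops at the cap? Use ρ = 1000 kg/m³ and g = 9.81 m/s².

P ≈ 156 kPa

Head above the cap: Δh = 91.90 − 76.03 = 15.87 m.
P = ρgΔh = 1000 × 9.81 × 15.87 = 155685 Pa ≈ 156 kPa.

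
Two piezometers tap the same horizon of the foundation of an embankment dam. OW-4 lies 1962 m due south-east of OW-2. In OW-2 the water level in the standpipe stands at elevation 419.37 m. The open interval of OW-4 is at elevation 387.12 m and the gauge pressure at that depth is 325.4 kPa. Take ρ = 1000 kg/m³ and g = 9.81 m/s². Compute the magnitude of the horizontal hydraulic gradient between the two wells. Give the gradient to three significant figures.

Total head at OW-2: h = 419.37 m (water level in the piezometer is the total head).
Pressure head at OW-4: ψ = P/(ρg) = 325.4×1000 / (1000 × 9.81) = 33.17 m.
Total head at OW-4: h = z + ψ = 387.12 + 33.17 = 420.29 m.
Head difference: h(OW-2) − h(OW-4) = 419.37 − 420.29 = -0.92 m.
Hydraulic gradient: i = |Δh| / L = 0.92 / 1962 = 0.000469.

i ≈ 0.000469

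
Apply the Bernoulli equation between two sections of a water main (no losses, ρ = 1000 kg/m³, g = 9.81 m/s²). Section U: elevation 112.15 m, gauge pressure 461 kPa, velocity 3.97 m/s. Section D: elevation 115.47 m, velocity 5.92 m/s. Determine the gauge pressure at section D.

Pressure head at U: ψ₁ = P₁/(ρg) = 461×1000 / (1000 × 9.81) = 46.99 m.
Velocity heads: v₁²/2g = 3.97²/19.62 = 0.803 m; v₂²/2g = 5.92²/19.62 = 1.786 m.
Total head H = z₁ + ψ₁ + v₁²/2g = 112.15 + 46.99 + 0.803 = 159.94 m.
ψ₂ = H − z₂ − v₂²/2g = 159.94 − 115.47 − 1.786 = 42.68 m.
P₂ = ρgψ₂ = 1000 × 9.81 × 42.68 ≈ 419 kPa.

P₂ ≈ 419 kPa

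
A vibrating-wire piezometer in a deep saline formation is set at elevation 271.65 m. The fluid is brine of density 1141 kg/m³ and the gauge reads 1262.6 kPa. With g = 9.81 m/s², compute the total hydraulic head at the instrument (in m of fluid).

ψ = P/(ρg) = 1262.6×1000 / (1141 × 9.81) = 112.80 m.
h = z + ψ = 271.65 + 112.80 = 384.45 m.

h ≈ 384.45 m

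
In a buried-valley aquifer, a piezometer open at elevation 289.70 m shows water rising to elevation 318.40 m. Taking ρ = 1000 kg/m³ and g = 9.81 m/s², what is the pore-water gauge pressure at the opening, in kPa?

P ≈ 282 kPa

Pressure head ψ = h − z = 318.40 − 289.70 = 28.70 m.
P = ρgψ = 1000 × 9.81 × 28.70 = 281547 Pa ≈ 282 kPa.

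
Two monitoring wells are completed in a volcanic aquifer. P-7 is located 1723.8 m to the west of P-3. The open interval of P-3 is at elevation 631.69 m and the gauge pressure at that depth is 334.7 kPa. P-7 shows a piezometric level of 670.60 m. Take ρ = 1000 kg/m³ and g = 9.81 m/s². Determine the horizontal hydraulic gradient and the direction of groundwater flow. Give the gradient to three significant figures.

Pressure head at P-3: ψ = P/(ρg) = 334.7×1000 / (1000 × 9.81) = 34.12 m.
Total head at P-3: h = z + ψ = 631.69 + 34.12 = 665.81 m.
Total head at P-7: h = 670.60 m (water level in the piezometer is the total head).
Head difference: h(P-3) − h(P-7) = 665.81 − 670.60 = -4.79 m.
Hydraulic gradient: i = |Δh| / L = 4.79 / 1723.8 = 0.00278.
Flow is from higher to lower head: from P-7 toward P-3, i.e. toward the east.

i ≈ 0.00278; groundwater flows toward the east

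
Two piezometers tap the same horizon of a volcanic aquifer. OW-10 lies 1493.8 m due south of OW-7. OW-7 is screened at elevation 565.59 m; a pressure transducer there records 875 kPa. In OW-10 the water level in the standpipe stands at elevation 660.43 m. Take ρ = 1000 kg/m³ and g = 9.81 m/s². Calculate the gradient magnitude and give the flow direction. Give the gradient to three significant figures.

Pressure head at OW-7: ψ = P/(ρg) = 875×1000 / (1000 × 9.81) = 89.19 m.
Total head at OW-7: h = z + ψ = 565.59 + 89.19 = 654.78 m.
Total head at OW-10: h = 660.43 m (water level in the piezometer is the total head).
Head difference: h(OW-7) − h(OW-10) = 654.78 − 660.43 = -5.65 m.
Hydraulic gradient: i = |Δh| / L = 5.65 / 1493.8 = 0.00378.
Flow is from higher to lower head: from OW-10 toward OW-7, i.e. toward the north.

i ≈ 0.00378; groundwater flows toward the north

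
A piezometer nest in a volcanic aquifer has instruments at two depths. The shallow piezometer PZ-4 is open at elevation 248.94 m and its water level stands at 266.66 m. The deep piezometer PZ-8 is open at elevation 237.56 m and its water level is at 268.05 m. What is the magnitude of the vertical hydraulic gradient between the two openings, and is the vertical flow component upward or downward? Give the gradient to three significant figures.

|i_v| ≈ 0.122; vertical flow is upward

Total head at PZ-4: h = 266.66 m (water level in the standpipe).
Total head at PZ-8: h = 268.05 m.
Δh = h(PZ-4) − h(PZ-8) = 266.66 − 268.05 = -1.39 m.
Vertical separation Δz = 248.94 − 237.56 = 11.38 m.
|i_v| = |Δh| / Δz = 1.39 / 11.38 = 0.122.
Head is higher in the deep piezometer, so vertical flow is upward (discharge condition).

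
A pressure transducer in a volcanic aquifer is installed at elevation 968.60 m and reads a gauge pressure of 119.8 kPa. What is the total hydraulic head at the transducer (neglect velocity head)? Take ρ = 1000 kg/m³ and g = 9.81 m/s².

h ≈ 980.81 m

ψ = P/(ρg) = 119.8×1000 / (1000 × 9.81) = 12.21 m.
h = z + ψ = 968.60 + 12.21 = 980.81 m.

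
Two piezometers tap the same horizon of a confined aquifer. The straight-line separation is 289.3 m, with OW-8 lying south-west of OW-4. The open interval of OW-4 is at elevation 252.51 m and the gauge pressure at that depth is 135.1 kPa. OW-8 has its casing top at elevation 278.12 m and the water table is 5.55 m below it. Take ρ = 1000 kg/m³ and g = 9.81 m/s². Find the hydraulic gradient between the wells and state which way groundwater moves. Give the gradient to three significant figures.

i ≈ 0.0217; groundwater flows toward the north-east

Pressure head at OW-4: ψ = P/(ρg) = 135.1×1000 / (1000 × 9.81) = 13.77 m.
Total head at OW-4: h = z + ψ = 252.51 + 13.77 = 266.28 m.
Total head at OW-8: h = 278.12 − 5.55 = 272.57 m.
Head difference: h(OW-4) − h(OW-8) = 266.28 − 272.57 = -6.29 m.
Hydraulic gradient: i = |Δh| / L = 6.29 / 289.3 = 0.0217.
Flow is from higher to lower head: from OW-8 toward OW-4, i.e. toward the north-east.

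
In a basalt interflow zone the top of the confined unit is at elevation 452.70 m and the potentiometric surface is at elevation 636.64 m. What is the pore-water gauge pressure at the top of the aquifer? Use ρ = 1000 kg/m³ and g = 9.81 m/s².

Pressure head at the aquifer top: ψ = h − z = 636.64 − 452.70 = 183.94 m.
P = ρgψ = 1000 × 9.81 × 183.94 = 1804451 Pa ≈ 1800 kPa.

P ≈ 1800 kPa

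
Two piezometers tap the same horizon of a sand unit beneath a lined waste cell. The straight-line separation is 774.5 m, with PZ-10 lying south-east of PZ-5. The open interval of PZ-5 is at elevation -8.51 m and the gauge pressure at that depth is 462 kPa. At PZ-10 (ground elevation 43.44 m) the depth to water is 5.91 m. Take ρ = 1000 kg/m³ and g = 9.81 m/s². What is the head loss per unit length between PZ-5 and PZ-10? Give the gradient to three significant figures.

Pressure head at PZ-5: ψ = P/(ρg) = 462×1000 / (1000 × 9.81) = 47.09 m.
Total head at PZ-5: h = z + ψ = -8.51 + 47.09 = 38.58 m.
Total head at PZ-10: h = 43.44 − 5.91 = 37.53 m.
Head difference: h(PZ-5) − h(PZ-10) = 38.58 − 37.53 = 1.05 m.
Hydraulic gradient: i = |Δh| / L = 1.05 / 774.5 = 0.00136.

i ≈ 0.00136 m/m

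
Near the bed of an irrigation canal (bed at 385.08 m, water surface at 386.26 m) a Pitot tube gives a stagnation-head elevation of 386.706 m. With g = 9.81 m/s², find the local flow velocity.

Near the bed, under hydrostatic conditions, the piezometric head (z + ψ) equals the free-surface elevation, 386.26 m.
Velocity head = total − piezometric = 386.706 − 386.26 = 0.446 m.
v = √(2g·h_v) = √(2 × 9.81 × 0.446) = 2.96 m/s.

v ≈ 2.96 m/s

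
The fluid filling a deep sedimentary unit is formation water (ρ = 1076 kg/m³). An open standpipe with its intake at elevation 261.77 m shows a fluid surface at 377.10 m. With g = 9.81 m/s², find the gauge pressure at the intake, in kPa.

P ≈ 1220 kPa

Pressure head ψ = h − z = 377.10 − 261.77 = 115.33 m.
P = ρgψ = 1076 × 9.81 × 115.33 = 1217373 Pa ≈ 1220 kPa.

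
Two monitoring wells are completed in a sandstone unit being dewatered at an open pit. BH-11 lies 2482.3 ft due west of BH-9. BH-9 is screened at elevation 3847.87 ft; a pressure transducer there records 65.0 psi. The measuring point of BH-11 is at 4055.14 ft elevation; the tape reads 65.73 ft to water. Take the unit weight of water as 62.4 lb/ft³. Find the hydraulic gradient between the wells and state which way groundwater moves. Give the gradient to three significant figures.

Pressure head at BH-9: ψ = 144·P/γ = 144 × 65.0 / 62.4 = 150.00 ft.
Total head at BH-9: h = z + ψ = 3847.87 + 150.00 = 3997.87 ft.
Total head at BH-11: h = 4055.14 − 65.73 = 3989.41 ft.
Head difference: h(BH-9) − h(BH-11) = 3997.87 − 3989.41 = 8.46 ft.
Hydraulic gradient: i = |Δh| / L = 8.46 / 2482.3 = 0.00341.
Flow is from higher to lower head: from BH-9 toward BH-11, i.e. toward the west.

i ≈ 0.00341; groundwater flows toward the west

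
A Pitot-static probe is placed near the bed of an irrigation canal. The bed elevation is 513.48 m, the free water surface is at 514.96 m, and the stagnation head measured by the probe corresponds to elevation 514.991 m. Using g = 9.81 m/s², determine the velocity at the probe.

v ≈ 0.780 m/s

Near the bed, under hydrostatic conditions, the piezometric head (z + ψ) equals the free-surface elevation, 514.96 m.
Velocity head = total − piezometric = 514.991 − 514.96 = 0.031 m.
v = √(2g·h_v) = √(2 × 9.81 × 0.031) = 0.780 m/s.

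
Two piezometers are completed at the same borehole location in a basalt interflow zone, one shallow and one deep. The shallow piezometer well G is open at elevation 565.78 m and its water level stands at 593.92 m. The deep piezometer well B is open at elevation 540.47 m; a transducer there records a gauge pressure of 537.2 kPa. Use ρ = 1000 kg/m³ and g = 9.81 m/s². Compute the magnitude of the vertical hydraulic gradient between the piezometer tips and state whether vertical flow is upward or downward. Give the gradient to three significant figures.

|i_v| ≈ 0.0518; vertical flow is upward

Total head at well G: h = 593.92 m (water level in the standpipe).
Pressure head at well B: ψ = P/(ρg) = 537.2×1000 / (1000 × 9.81) = 54.76 m.
Total head at well B: h = z + ψ = 540.47 + 54.76 = 595.23 m.
Δh = h(well G) − h(well B) = 593.92 − 595.23 = -1.31 m.
Vertical separation Δz = 565.78 − 540.47 = 25.31 m.
|i_v| = |Δh| / Δz = 1.31 / 25.31 = 0.0518.
Head is higher in the deep piezometer, so vertical flow is upward (discharge condition).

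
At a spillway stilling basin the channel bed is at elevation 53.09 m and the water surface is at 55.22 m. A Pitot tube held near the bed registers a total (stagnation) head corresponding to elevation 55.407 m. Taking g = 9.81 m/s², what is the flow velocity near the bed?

v ≈ 1.92 m/s

Near the bed, under hydrostatic conditions, the piezometric head (z + ψ) equals the free-surface elevation, 55.22 m.
Velocity head = total − piezometric = 55.407 − 55.22 = 0.187 m.
v = √(2g·h_v) = √(2 × 9.81 × 0.187) = 1.92 m/s.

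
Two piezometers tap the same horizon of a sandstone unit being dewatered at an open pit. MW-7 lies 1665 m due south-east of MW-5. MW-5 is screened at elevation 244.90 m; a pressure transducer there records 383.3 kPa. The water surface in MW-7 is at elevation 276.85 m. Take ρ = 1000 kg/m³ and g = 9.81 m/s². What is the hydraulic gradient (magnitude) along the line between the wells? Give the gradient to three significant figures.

i ≈ 0.00428

Pressure head at MW-5: ψ = P/(ρg) = 383.3×1000 / (1000 × 9.81) = 39.07 m.
Total head at MW-5: h = z + ψ = 244.90 + 39.07 = 283.97 m.
Total head at MW-7: h = 276.85 m (water level in the piezometer is the total head).
Head difference: h(MW-5) − h(MW-7) = 283.97 − 276.85 = 7.12 m.
Hydraulic gradient: i = |Δh| / L = 7.12 / 1665 = 0.00428.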